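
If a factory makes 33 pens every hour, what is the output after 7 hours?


Production rate: 33 pens per hour
Time: 7 hours
Total: 33 x 7 = 231 pens

231 pens


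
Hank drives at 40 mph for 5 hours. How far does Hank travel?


Use the formula: distance = speed x time
Speed = 40 mph, Time = 5 hours
40 x 5 = 200 miles

200 miles


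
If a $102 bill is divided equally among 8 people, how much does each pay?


Total bill: $102
Number of people: 8
Each pays: $102 / 8 = $12.75

$12.75


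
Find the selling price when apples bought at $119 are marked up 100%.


Calculate the markup amount:
100% of $119 = $119
Add to cost:
$119 + $119 = $238

$238


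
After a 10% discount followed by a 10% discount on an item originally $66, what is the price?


First discount:
10% of $66 = $6.60
Price after first discount:
$66 - $6.60 = $59.40
Second discount:
10% of $59.40 = $5.94
Final price:
$59.40 - $5.94 = $53.46

$53.46


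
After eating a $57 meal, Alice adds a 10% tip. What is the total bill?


Calculate the tip:
10% of $57 = $5.70
Add tip to meal cost:
$57 + $5.70 = $62.70

$62.70


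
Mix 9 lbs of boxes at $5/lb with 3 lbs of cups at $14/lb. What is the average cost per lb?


Cost of boxes:
9 x $5 = $45
Cost of cups:
3 x $14 = $42
Total cost: $45 + $42 = $87
Total weight: 12 lbs
Average: $87 / 12 = $7.25/lb

$7.25/lb


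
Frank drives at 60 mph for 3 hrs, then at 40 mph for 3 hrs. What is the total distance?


Leg 1 distance:
60 x 3 = 180 miles
Leg 2 distance:
40 x 3 = 120 miles
Total distance:
180 + 120 = 300 miles

300 miles


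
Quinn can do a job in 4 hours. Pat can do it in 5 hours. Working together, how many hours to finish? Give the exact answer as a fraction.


Quinn's rate: 1/4 of the job per hour
Pat's rate: 1/5 of the job per hour
Combined rate: 1/4 + 1/5 = 9/20 per hour
Time = 1 / (9/20) = 20/9 hours (≈ 2.22 hours)

20/9 hours


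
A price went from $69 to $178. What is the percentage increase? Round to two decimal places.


Find the absolute change:
|178 - 69| = 109
Divide by original and multiply by 100:
109 / 69 x 100 = 157.9710...% ≈ 157.97%

157.97%


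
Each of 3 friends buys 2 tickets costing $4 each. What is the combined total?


Cost per person:
2 x $4 = $8
Group total:
3 x $8 = $24

$24


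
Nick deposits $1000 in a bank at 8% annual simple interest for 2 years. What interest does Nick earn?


Use the formula I = P x R x T / 100
P x R x T = 1000 x 8 x 2 = 16000
I = 16000 / 100 = $160

$160


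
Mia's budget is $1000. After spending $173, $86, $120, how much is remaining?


Add up expenses:
$173 + $86 + $120 = $379
Subtract from budget:
$1000 - $379 = $621

$621


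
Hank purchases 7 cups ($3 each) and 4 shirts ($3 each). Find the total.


Cost of cups:
7 x $3 = $21
Cost of shirts:
4 x $3 = $12
Add both:
$21 + $12 = $33

$33


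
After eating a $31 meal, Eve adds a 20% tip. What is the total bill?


Calculate the tip:
20% of $31 = $6.20
Add tip to meal cost:
$31 + $6.20 = $37.20

$37.20


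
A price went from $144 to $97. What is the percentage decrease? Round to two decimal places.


Find the absolute change:
|97 - 144| = 47
Divide by original and multiply by 100:
47 / 144 x 100 = 32.6388...% ≈ 32.64%

32.64%


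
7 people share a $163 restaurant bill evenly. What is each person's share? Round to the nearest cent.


Total bill: $163
Number of people: 7
Each pays: $163 / 7 = $23.2857... ≈ $23.29

$23.29


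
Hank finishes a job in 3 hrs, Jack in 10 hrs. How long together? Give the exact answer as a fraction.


Hank's rate: 1/3 of the job per hour
Jack's rate: 1/10 of the job per hour
Combined rate: 1/3 + 1/10 = 13/30 per hour
Time = 1 / (13/30) = 30/13 hours (≈ 2.31 hours)

30/13 hours


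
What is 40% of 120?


Convert percentage to decimal:
40% = 0.4
Multiply:
120 x 0.4 = 48

48


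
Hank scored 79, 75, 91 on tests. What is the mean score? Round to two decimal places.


Add the scores:
79 + 75 + 91 = 245
Divide by the number of tests:
245 / 3 = 81.6666... ≈ 81.67

81.67


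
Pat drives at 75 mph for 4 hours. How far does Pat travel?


Use the formula: distance = speed x time
Speed = 75 mph, Time = 4 hours
75 x 4 = 300 miles

300 miles


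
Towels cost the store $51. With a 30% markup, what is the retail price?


Calculate the markup amount:
30% of $51 = $15.30
Add to cost:
$51 + $15.30 = $66.30

$66.30


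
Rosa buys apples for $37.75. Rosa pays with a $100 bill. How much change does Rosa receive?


Start with the amount paid:
$100
Subtract the price:
$100 - $37.75 = $62.25

$62.25


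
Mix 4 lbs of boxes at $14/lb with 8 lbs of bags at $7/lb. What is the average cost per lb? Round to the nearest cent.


Cost of boxes:
4 x $14 = $56
Cost of bags:
8 x $7 = $56
Total cost: $56 + $56 = $112
Total weight: 12 lbs
Average: $112 / 12 = $9.3333... ≈ $9.33/lb

$9.33/lb


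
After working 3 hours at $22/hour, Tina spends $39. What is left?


Calculate earnings:
3 x $22 = $66
Subtract spending:
$66 - $39 = $27

$27


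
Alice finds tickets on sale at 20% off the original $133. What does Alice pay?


Calculate the discount amount:
20% of $133 = $26.60
Subtract from original:
$133 - $26.60 = $106.40

$106.40


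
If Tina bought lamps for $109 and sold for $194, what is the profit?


Selling price = $194
Cost price = $109
Profit = selling price - cost price:
Profit = $194 - $109 = $85

$85


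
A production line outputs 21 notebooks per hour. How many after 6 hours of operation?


Production rate: 21 notebooks per hour
Time: 6 hours
Total: 21 x 6 = 126 notebooks

126 notebooks


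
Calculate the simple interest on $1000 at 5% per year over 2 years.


Use the formula I = P x R x T / 100
P x R x T = 1000 x 5 x 2 = 10000
I = 10000 / 100 = $100

$100


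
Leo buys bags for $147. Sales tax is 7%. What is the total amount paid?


Calculate the tax:
7% of $147 = $10.29
Add tax to price:
$147 + $10.29 = $157.29

$157.29


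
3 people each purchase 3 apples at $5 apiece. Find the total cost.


Cost per person:
3 x $5 = $15
Group total:
3 x $15 = $45

$45


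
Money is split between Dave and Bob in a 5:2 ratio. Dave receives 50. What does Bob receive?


Find the multiplier:
50 / 5 = 10
Apply to Bob's share:
2 x 10 = 20

20


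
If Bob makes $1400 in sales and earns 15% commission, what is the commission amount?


Convert rate to decimal:
15% = 0.15
Multiply by sales:
$1400 x 0.15 = $210

$210


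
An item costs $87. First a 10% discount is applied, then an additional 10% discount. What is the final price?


First discount:
10% of $87 = $8.70
Price after first discount:
$87 - $8.70 = $78.30
Second discount:
10% of $78.30 = $7.83
Final price:
$78.30 - $7.83 = $70.47

$70.47


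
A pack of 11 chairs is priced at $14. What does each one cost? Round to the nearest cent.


Total cost: $14
Number of items: 11
Unit price: $14 / 11 = $1.2727... ≈ $1.27

$1.27


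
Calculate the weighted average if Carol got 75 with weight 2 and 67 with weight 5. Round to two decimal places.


Weighted sum:
2 x 75 + 5 x 67 = 485
Total weight:
2 + 5 = 7
Weighted average:
485 / 7 = 69.2857... ≈ 69.29

69.29


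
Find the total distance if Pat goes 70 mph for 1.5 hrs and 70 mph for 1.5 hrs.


Leg 1 distance:
70 x 1.5 = 105 miles
Leg 2 distance:
70 x 1.5 = 105 miles
Total distance:
105 + 105 = 210 miles

210 miles


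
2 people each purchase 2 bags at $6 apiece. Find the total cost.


Cost per person:
2 x $6 = $12
Group total:
2 x $12 = $24

$24


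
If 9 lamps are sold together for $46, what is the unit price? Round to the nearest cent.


Total cost: $46
Number of items: 9
Unit price: $46 / 9 = $5.1111... ≈ $5.11

$5.11


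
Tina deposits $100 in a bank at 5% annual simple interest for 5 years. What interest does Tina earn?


Use the formula I = P x R x T / 100
P x R x T = 100 x 5 x 5 = 2500
I = 2500 / 100 = $25

$25


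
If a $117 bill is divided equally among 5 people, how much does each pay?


Total bill: $117
Number of people: 5
Each pays: $117 / 5 = $23.40

$23.40


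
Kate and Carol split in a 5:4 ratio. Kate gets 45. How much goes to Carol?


Find the multiplier:
45 / 5 = 9
Apply to Carol's share:
4 x 9 = 36

36


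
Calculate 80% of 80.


Convert percentage to decimal:
80% = 0.8
Multiply:
80 x 0.8 = 64

64


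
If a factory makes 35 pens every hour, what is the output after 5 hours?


Production rate: 35 pens per hour
Time: 5 hours
Total: 35 x 5 = 175 pens

175 pens


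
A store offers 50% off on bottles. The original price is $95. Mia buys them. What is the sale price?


Calculate the discount amount:
50% of $95 = $47.50
Subtract from original:
$95 - $47.50 = $47.50

$47.50


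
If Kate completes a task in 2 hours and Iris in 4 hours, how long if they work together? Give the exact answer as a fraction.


Kate's rate: 1/2 of the job per hour
Iris's rate: 1/4 of the job per hour
Combined rate: 1/2 + 1/4 = 3/4 per hour
Time = 1 / (3/4) = 4/3 hours (≈ 1.33 hours)

4/3 hours


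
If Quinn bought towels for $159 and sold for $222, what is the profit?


Selling price = $222
Cost price = $159
Profit = selling price - cost price:
Profit = $222 - $159 = $63

$63


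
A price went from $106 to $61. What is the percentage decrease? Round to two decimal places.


Find the absolute change:
|61 - 106| = 45
Divide by original and multiply by 100:
45 / 106 x 100 = 42.4528...% ≈ 42.45%

42.45%


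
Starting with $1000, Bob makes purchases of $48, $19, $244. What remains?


Add up expenses:
$48 + $19 + $244 = $311
Subtract from budget:
$1000 - $311 = $689

$689


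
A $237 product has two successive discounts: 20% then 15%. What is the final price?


First discount:
20% of $237 = $47.40
Price after first discount:
$237 - $47.40 = $189.60
Second discount:
15% of $189.60 = $28.44
Final price:
$189.60 - $28.44 = $161.16

$161.16


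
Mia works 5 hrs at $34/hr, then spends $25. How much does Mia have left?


Calculate earnings:
5 x $34 = $170
Subtract spending:
$170 - $25 = $145

$145


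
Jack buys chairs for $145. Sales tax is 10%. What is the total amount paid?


Calculate the tax:
10% of $145 = $14.50
Add tax to price:
$145 + $14.50 = $159.50

$159.50


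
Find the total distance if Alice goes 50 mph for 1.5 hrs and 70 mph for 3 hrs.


Leg 1 distance:
50 x 1.5 = 75 miles
Leg 2 distance:
70 x 3 = 210 miles
Total distance:
75 + 210 = 285 miles

285 miles


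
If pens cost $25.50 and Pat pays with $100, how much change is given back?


Start with the amount paid:
$100
Subtract the price:
$100 - $25.50 = $74.50

$74.50


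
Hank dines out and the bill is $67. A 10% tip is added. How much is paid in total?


Calculate the tip:
10% of $67 = $6.70
Add tip to meal cost:
$67 + $6.70 = $73.70

$73.70


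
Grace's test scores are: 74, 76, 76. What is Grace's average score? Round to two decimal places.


Add the scores:
74 + 76 + 76 = 226
Divide by the number of tests:
226 / 3 = 75.3333... ≈ 75.33

75.33


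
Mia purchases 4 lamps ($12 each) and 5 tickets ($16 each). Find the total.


Cost of lamps:
4 x $12 = $48
Cost of tickets:
5 x $16 = $80
Add both:
$48 + $80 = $128

$128


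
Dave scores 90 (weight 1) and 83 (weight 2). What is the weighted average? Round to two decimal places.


Weighted sum:
1 x 90 + 2 x 83 = 256
Total weight:
1 + 2 = 3
Weighted average:
256 / 3 = 85.3333... ≈ 85.33

85.33


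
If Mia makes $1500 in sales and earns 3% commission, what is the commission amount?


Convert rate to decimal:
3% = 0.03
Multiply by sales:
$1500 x 0.03 = $45

$45


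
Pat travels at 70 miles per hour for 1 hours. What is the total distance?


Use the formula: distance = speed x time
Speed = 70 mph, Time = 1 hours
70 x 1 = 70 miles

70 miles


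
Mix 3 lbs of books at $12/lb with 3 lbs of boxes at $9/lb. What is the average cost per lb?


Cost of books:
3 x $12 = $36
Cost of boxes:
3 x $9 = $27
Total cost: $36 + $27 = $63
Total weight: 6 lbs
Average: $63 / 6 = $10.50/lb

$10.50/lb


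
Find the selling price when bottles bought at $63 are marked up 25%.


Calculate the markup amount:
25% of $63 = $15.75
Add to cost:
$63 + $15.75 = $78.75

$78.75


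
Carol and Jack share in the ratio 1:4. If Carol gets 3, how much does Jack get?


Find the multiplier:
3 / 1 = 3
Apply to Jack's share:
4 x 3 = 12

12


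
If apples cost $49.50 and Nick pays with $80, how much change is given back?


Start with the amount paid:
$80
Subtract the price:
$80 - $49.50 = $30.50

$30.50


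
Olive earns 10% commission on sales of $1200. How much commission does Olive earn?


Convert rate to decimal:
10% = 0.1
Multiply by sales:
$1200 x 0.1 = $120

$120


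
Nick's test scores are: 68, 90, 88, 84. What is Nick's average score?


Add the scores:
68 + 90 + 88 + 84 = 330
Divide by the number of tests:
330 / 4 = 82.5

82.5


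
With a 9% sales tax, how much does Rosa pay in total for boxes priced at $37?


Calculate the tax:
9% of $37 = $3.33
Add tax to price:
$37 + $3.33 = $40.33

$40.33


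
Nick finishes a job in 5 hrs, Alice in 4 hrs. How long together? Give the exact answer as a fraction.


Nick's rate: 1/5 of the job per hour
Alice's rate: 1/4 of the job per hour
Combined rate: 1/5 + 1/4 = 9/20 per hour
Time = 1 / (9/20) = 20/9 hours (≈ 2.22 hours)

20/9 hours


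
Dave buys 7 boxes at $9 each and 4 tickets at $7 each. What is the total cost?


Cost of boxes:
7 x $9 = $63
Cost of tickets:
4 x $7 = $28
Add both:
$63 + $28 = $91

$91


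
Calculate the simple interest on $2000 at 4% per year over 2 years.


Use the formula I = P x R x T / 100
P x R x T = 2000 x 4 x 2 = 16000
I = 16000 / 100 = $160

$160


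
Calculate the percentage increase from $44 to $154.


Find the absolute change:
|154 - 44| = 110
Divide by original and multiply by 100:
110 / 44 x 100 = 250%

250%


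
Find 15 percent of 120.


Convert percentage to decimal:
15% = 0.15
Multiply:
120 x 0.15 = 18

18


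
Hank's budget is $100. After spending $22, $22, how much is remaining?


Add up expenses:
$22 + $22 = $44
Subtract from budget:
$100 - $44 = $56

$56


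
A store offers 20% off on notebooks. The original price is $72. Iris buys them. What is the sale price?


Calculate the discount amount:
20% of $72 = $14.40
Subtract from original:
$72 - $14.40 = $57.60

$57.60


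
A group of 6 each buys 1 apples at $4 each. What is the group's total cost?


Cost per person:
1 x $4 = $4
Group total:
6 x $4 = $24

$24


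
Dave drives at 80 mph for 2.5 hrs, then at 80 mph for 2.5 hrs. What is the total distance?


Leg 1 distance:
80 x 2.5 = 200 miles
Leg 2 distance:
80 x 2.5 = 200 miles
Total distance:
200 + 200 = 400 miles

400 miles


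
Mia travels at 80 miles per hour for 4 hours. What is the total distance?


Use the formula: distance = speed x time
Speed = 80 mph, Time = 4 hours
80 x 4 = 320 miles

320 miles


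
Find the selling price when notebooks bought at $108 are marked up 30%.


Calculate the markup amount:
30% of $108 = $32.40
Add to cost:
$108 + $32.40 = $140.40

$140.40


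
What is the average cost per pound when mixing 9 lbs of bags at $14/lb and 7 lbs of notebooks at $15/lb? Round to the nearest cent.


Cost of bags:
9 x $14 = $126
Cost of notebooks:
7 x $15 = $105
Total cost: $126 + $105 = $231
Total weight: 16 lbs
Average: $231 / 16 = $14.4375 ≈ $14.44/lb

$14.44/lb


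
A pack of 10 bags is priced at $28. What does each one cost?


Total cost: $28
Number of items: 10
Unit price: $28 / 10 = $2.80

$2.80


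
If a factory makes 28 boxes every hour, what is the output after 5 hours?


Production rate: 28 boxes per hour
Time: 5 hours
Total: 28 x 5 = 140 boxes

140 boxes


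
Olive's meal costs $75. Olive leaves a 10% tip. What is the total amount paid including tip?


Calculate the tip:
10% of $75 = $7.50
Add tip to meal cost:
$75 + $7.50 = $82.50

$82.50


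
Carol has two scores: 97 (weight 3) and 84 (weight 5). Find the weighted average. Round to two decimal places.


Weighted sum:
3 x 97 + 5 x 84 = 711
Total weight:
3 + 5 = 8
Weighted average:
711 / 8 = 88.875 ≈ 88.88

88.88


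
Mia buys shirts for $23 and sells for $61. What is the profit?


Selling price = $61
Cost price = $23
Profit = selling price - cost price:
Profit = $61 - $23 = $38

$38


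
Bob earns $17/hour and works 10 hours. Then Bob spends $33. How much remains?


Calculate earnings:
10 x $17 = $170
Subtract spending:
$170 - $33 = $137

$137


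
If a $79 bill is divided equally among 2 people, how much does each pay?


Total bill: $79
Number of people: 2
Each pays: $79 / 2 = $39.50

$39.50


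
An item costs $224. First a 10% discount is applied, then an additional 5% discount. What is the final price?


First discount:
10% of $224 = $22.40
Price after first discount:
$224 - $22.40 = $201.60
Second discount:
5% of $201.60 = $10.08
Final price:
$201.60 - $10.08 = $191.52

$191.52


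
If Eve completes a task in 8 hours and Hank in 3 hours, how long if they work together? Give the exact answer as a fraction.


Eve's rate: 1/8 of the job per hour
Hank's rate: 1/3 of the job per hour
Combined rate: 1/8 + 1/3 = 11/24 per hour
Time = 1 / (11/24) = 24/11 hours (≈ 2.18 hours)

24/11 hours


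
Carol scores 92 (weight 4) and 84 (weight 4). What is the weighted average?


Weighted sum:
4 x 92 + 4 x 84 = 704
Total weight:
4 + 4 = 8
Weighted average:
704 / 8 = 88

88


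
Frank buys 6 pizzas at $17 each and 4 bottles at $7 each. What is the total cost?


Cost of pizzas:
6 x $17 = $102
Cost of bottles:
4 x $7 = $28
Add both:
$102 + $28 = $130

$130


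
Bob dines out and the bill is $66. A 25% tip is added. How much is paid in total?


Calculate the tip:
25% of $66 = $16.50
Add tip to meal cost:
$66 + $16.50 = $82.50

$82.50


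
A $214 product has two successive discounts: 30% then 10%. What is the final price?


First discount:
30% of $214 = $64.20
Price after first discount:
$214 - $64.20 = $149.80
Second discount:
10% of $149.80 = $14.98
Final price:
$149.80 - $14.98 = $134.82

$134.82


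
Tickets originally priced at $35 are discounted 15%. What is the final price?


Calculate the discount amount:
15% of $35 = $5.25
Subtract from original:
$35 - $5.25 = $29.75

$29.75


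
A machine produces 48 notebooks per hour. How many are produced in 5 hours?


Production rate: 48 notebooks per hour
Time: 5 hours
Total: 48 x 5 = 240 notebooks

240 notebooks


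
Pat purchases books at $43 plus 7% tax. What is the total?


Calculate the tax:
7% of $43 = $3.01
Add tax to price:
$43 + $3.01 = $46.01

$46.01


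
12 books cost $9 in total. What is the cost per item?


Total cost: $9
Number of items: 12
Unit price: $9 / 12 = $0.75

$0.75


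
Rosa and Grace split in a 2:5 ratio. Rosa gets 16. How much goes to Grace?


Find the multiplier:
16 / 2 = 8
Apply to Grace's share:
5 x 8 = 40

40


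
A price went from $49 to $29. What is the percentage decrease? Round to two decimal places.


Find the absolute change:
|29 - 49| = 20
Divide by original and multiply by 100:
20 / 49 x 100 = 40.8163...% ≈ 40.82%

40.82%


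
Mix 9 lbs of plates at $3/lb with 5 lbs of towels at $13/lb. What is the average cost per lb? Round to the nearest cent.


Cost of plates:
9 x $3 = $27
Cost of towels:
5 x $13 = $65
Total cost: $27 + $65 = $92
Total weight: 14 lbs
Average: $92 / 14 = $6.5714... ≈ $6.57/lb

$6.57/lb


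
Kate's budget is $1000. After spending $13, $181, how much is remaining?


Add up expenses:
$13 + $181 = $194
Subtract from budget:
$1000 - $194 = $806

$806


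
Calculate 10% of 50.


Convert percentage to decimal:
10% = 0.1
Multiply:
50 x 0.1 = 5

5


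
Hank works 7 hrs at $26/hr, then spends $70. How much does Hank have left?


Calculate earnings:
7 x $26 = $182
Subtract spending:
$182 - $70 = $112

$112


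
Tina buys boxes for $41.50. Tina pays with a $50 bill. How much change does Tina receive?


Start with the amount paid:
$50
Subtract the price:
$50 - $41.50 = $8.50

$8.50


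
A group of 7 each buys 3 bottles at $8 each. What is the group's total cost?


Cost per person:
3 x $8 = $24
Group total:
7 x $24 = $168

$168


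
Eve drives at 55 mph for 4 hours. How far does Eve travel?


Use the formula: distance = speed x time
Speed = 55 mph, Time = 4 hours
55 x 4 = 220 miles

220 miles


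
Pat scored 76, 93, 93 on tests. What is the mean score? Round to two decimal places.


Add the scores:
76 + 93 + 93 = 262
Divide by the number of tests:
262 / 3 = 87.3333... ≈ 87.33

87.33


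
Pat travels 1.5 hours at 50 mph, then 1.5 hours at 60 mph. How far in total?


Leg 1 distance:
50 x 1.5 = 75 miles
Leg 2 distance:
60 x 1.5 = 90 miles
Total distance:
75 + 90 = 165 miles

165 miles


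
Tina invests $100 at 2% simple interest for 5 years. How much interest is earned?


Use the formula I = P x R x T / 100
P x R x T = 100 x 2 x 5 = 1000
I = 1000 / 100 = $10

$10


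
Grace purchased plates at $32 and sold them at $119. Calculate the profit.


Selling price = $119
Cost price = $32
Profit = selling price - cost price:
Profit = $119 - $32 = $87

$87


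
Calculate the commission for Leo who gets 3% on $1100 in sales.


Convert rate to decimal:
3% = 0.03
Multiply by sales:
$1100 x 0.03 = $33

$33


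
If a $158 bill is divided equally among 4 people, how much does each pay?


Total bill: $158
Number of people: 4
Each pays: $158 / 4 = $39.50

$39.50


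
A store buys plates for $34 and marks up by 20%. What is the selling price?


Calculate the markup amount:
20% of $34 = $6.80
Add to cost:
$34 + $6.80 = $40.80

$40.80


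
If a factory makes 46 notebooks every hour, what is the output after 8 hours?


Production rate: 46 notebooks per hour
Time: 8 hours
Total: 46 x 8 = 368 notebooks

368 notebooks


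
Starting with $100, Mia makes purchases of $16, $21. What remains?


Add up expenses:
$16 + $21 = $37
Subtract from budget:
$100 - $37 = $63

$63


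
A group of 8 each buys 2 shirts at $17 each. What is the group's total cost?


Cost per person:
2 x $17 = $34
Group total:
8 x $34 = $272

$272


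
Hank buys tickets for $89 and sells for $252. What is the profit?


Selling price = $252
Cost price = $89
Profit = selling price - cost price:
Profit = $252 - $89 = $163

$163


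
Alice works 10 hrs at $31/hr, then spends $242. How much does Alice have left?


Calculate earnings:
10 x $31 = $310
Subtract spending:
$310 - $242 = $68

$68


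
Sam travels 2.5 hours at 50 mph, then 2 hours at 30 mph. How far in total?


Leg 1 distance:
50 x 2.5 = 125 miles
Leg 2 distance:
30 x 2 = 60 miles
Total distance:
125 + 60 = 185 miles

185 miles


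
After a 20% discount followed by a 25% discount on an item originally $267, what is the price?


First discount:
20% of $267 = $53.40
Price after first discount:
$267 - $53.40 = $213.60
Second discount:
25% of $213.60 = $53.40
Final price:
$213.60 - $53.40 = $160.20

$160.20


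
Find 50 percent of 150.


Convert percentage to decimal:
50% = 0.5
Multiply:
150 x 0.5 = 75

75


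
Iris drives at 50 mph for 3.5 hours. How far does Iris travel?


Use the formula: distance = speed x time
Speed = 50 mph, Time = 3.5 hours
50 x 3.5 = 175 miles

175 miles


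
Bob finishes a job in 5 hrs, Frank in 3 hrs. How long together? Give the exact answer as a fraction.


Bob's rate: 1/5 of the job per hour
Frank's rate: 1/3 of the job per hour
Combined rate: 1/5 + 1/3 = 8/15 per hour
Time = 1 / (8/15) = 15/8 hours (≈ 1.88 hours)

15/8 hours


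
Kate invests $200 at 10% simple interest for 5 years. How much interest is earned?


Use the formula I = P x R x T / 100
P x R x T = 200 x 10 x 5 = 10000
I = 10000 / 100 = $100

$100


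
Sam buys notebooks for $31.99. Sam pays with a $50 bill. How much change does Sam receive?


Start with the amount paid:
$50
Subtract the price:
$50 - $31.99 = $18.01

$18.01


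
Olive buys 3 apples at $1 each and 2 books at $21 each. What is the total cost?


Cost of apples:
3 x $1 = $3
Cost of books:
2 x $21 = $42
Add both:
$3 + $42 = $45

$45


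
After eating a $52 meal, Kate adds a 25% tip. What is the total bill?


Calculate the tip:
25% of $52 = $13
Add tip to meal cost:
$52 + $13 = $65

$65


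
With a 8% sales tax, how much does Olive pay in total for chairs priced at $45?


Calculate the tax:
8% of $45 = $3.60
Add tax to price:
$45 + $3.60 = $48.60

$48.60


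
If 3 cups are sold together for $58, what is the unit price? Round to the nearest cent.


Total cost: $58
Number of items: 3
Unit price: $58 / 3 = $19.3333... ≈ $19.33

$19.33


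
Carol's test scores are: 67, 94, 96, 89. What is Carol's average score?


Add the scores:
67 + 94 + 96 + 89 = 346
Divide by the number of tests:
346 / 4 = 86.5

86.5


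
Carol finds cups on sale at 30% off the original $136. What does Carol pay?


Calculate the discount amount:
30% of $136 = $40.80
Subtract from original:
$136 - $40.80 = $95.20

$95.20


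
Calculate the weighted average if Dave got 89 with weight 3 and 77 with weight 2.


Weighted sum:
3 x 89 + 2 x 77 = 421
Total weight:
3 + 2 = 5
Weighted average:
421 / 5 = 84.2

84.2


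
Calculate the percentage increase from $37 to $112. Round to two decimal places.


Find the absolute change:
|112 - 37| = 75
Divide by original and multiply by 100:
75 / 37 x 100 = 202.7027...% ≈ 202.7%

202.7%


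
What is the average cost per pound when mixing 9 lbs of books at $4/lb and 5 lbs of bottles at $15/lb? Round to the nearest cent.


Cost of books:
9 x $4 = $36
Cost of bottles:
5 x $15 = $75
Total cost: $36 + $75 = $111
Total weight: 14 lbs
Average: $111 / 14 = $7.9285... ≈ $7.93/lb

$7.93/lb


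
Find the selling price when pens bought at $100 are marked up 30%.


Calculate the markup amount:
30% of $100 = $30
Add to cost:
$100 + $30 = $130

$130


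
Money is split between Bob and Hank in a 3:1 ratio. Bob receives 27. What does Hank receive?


Find the multiplier:
27 / 3 = 9
Apply to Hank's share:
1 x 9 = 9

9


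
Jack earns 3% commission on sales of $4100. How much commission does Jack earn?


Convert rate to decimal:
3% = 0.03
Multiply by sales:
$4100 x 0.03 = $123

$123


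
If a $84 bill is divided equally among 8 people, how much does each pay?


Total bill: $84
Number of people: 8
Each pays: $84 / 8 = $10.50

$10.50


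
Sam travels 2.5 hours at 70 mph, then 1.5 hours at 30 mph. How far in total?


Leg 1 distance:
70 x 2.5 = 175 miles
Leg 2 distance:
30 x 1.5 = 45 miles
Total distance:
175 + 45 = 220 miles

220 miles


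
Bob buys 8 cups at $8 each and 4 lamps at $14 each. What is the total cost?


Cost of cups:
8 x $8 = $64
Cost of lamps:
4 x $14 = $56
Add both:
$64 + $56 = $120

$120


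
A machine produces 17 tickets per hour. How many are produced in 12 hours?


Production rate: 17 tickets per hour
Time: 12 hours
Total: 17 x 12 = 204 tickets

204 tickets


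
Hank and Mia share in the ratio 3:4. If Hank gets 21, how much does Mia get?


Find the multiplier:
21 / 3 = 7
Apply to Mia's share:
4 x 7 = 28

28


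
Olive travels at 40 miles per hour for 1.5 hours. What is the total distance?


Use the formula: distance = speed x time
Speed = 40 mph, Time = 1.5 hours
40 x 1.5 = 60 miles

60 miles


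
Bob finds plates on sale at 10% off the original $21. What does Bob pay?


Calculate the discount amount:
10% of $21 = $2.10
Subtract from original:
$21 - $2.10 = $18.90

$18.90


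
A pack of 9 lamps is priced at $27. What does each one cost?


Total cost: $27
Number of items: 9
Unit price: $27 / 9 = $3

$3


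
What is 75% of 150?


Convert percentage to decimal:
75% = 0.75
Multiply:
150 x 0.75 = 112.5

112.5


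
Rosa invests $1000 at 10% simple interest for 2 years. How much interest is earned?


Use the formula I = P x R x T / 100
P x R x T = 1000 x 10 x 2 = 20000
I = 20000 / 100 = $200

$200


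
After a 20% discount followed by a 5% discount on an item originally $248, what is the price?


First discount:
20% of $248 = $49.60
Price after first discount:
$248 - $49.60 = $198.40
Second discount:
5% of $198.40 = $9.92
Final price:
$198.40 - $9.92 = $188.48

$188.48


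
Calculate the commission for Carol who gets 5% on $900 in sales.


Convert rate to decimal:
5% = 0.05
Multiply by sales:
$900 x 0.05 = $45

$45


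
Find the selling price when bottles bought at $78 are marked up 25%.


Calculate the markup amount:
25% of $78 = $19.50
Add to cost:
$78 + $19.50 = $97.50

$97.50


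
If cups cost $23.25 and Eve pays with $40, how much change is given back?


Start with the amount paid:
$40
Subtract the price:
$40 - $23.25 = $16.75

$16.75


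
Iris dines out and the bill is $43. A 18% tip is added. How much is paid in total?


Calculate the tip:
18% of $43 = $7.74
Add tip to meal cost:
$43 + $7.74 = $50.74

$50.74


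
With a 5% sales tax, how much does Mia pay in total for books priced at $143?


Calculate the tax:
5% of $143 = $7.15
Add tax to price:
$143 + $7.15 = $150.15

$150.15


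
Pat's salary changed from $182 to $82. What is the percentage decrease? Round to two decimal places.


Find the absolute change:
|82 - 182| = 100
Divide by original and multiply by 100:
100 / 182 x 100 = 54.9450...% ≈ 54.95%

54.95%


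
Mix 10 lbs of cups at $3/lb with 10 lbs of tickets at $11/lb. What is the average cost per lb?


Cost of cups:
10 x $3 = $30
Cost of tickets:
10 x $11 = $110
Total cost: $30 + $110 = $140
Total weight: 20 lbs
Average: $140 / 20 = $7/lb

$7/lb


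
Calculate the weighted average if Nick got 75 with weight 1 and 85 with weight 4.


Weighted sum:
1 x 75 + 4 x 85 = 415
Total weight:
1 + 4 = 5
Weighted average:
415 / 5 = 83

83


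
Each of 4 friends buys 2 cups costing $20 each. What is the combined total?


Cost per person:
2 x $20 = $40
Group total:
4 x $40 = $160

$160


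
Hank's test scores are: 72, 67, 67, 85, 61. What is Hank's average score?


Add the scores:
72 + 67 + 67 + 85 + 61 = 352
Divide by the number of tests:
352 / 5 = 70.4

70.4


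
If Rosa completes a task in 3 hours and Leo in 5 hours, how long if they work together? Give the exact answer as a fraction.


Rosa's rate: 1/3 of the job per hour
Leo's rate: 1/5 of the job per hour
Combined rate: 1/3 + 1/5 = 8/15 per hour
Time = 1 / (8/15) = 15/8 hours (≈ 1.88 hours)

15/8 hours


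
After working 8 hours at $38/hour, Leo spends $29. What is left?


Calculate earnings:
8 x $38 = $304
Subtract spending:
$304 - $29 = $275

$275


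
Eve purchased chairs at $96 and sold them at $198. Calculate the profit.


Selling price = $198
Cost price = $96
Profit = selling price - cost price:
Profit = $198 - $96 = $102

$102


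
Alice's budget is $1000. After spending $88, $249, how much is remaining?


Add up expenses:
$88 + $249 = $337
Subtract from budget:
$1000 - $337 = $663

$663


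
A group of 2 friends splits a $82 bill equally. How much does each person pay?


Total bill: $82
Number of people: 2
Each pays: $82 / 2 = $41

$41


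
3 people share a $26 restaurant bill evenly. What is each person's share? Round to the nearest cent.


Total bill: $26
Number of people: 3
Each pays: $26 / 3 = $8.6666... ≈ $8.67

$8.67


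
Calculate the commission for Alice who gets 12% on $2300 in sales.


Convert rate to decimal:
12% = 0.12
Multiply by sales:
$2300 x 0.12 = $276

$276


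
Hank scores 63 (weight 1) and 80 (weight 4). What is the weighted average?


Weighted sum:
1 x 63 + 4 x 80 = 383
Total weight:
1 + 4 = 5
Weighted average:
383 / 5 = 76.6

76.6


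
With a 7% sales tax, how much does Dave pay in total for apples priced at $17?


Calculate the tax:
7% of $17 = $1.19
Add tax to price:
$17 + $1.19 = $18.19

$18.19


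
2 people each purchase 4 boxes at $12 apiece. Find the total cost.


Cost per person:
4 x $12 = $48
Group total:
2 x $48 = $96

$96


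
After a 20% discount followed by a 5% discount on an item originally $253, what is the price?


First discount:
20% of $253 = $50.60
Price after first discount:
$253 - $50.60 = $202.40
Second discount:
5% of $202.40 = $10.12
Final price:
$202.40 - $10.12 = $192.28

$192.28


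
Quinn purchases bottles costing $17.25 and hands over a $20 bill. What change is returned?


Start with the amount paid:
$20
Subtract the price:
$20 - $17.25 = $2.75

$2.75


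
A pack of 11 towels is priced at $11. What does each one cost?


Total cost: $11
Number of items: 11
Unit price: $11 / 11 = $1

$1


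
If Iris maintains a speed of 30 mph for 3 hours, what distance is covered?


Use the formula: distance = speed x time
Speed = 30 mph, Time = 3 hours
30 x 3 = 90 miles

90 miles


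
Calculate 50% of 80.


Convert percentage to decimal:
50% = 0.5
Multiply:
80 x 0.5 = 40

40


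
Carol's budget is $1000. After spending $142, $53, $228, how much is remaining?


Add up expenses:
$142 + $53 + $228 = $423
Subtract from budget:
$1000 - $423 = $577

$577


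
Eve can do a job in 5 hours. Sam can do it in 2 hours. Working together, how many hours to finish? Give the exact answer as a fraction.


Eve's rate: 1/5 of the job per hour
Sam's rate: 1/2 of the job per hour
Combined rate: 1/5 + 1/2 = 7/10 per hour
Time = 1 / (7/10) = 10/7 hours (≈ 1.43 hours)

10/7 hours


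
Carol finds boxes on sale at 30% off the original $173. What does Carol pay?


Calculate the discount amount:
30% of $173 = $51.90
Subtract from original:
$173 - $51.90 = $121.10

$121.10


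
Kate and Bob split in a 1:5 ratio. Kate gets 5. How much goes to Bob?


Find the multiplier:
5 / 1 = 5
Apply to Bob's share:
5 x 5 = 25

25


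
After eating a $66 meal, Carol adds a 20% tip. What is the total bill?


Calculate the tip:
20% of $66 = $13.20
Add tip to meal cost:
$66 + $13.20 = $79.20

$79.20


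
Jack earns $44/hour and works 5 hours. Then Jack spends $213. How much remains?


Calculate earnings:
5 x $44 = $220
Subtract spending:
$220 - $213 = $7

$7


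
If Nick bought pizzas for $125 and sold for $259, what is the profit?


Selling price = $259
Cost price = $125
Profit = selling price - cost price:
Profit = $259 - $125 = $134

$134


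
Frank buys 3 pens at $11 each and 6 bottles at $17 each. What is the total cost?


Cost of pens:
3 x $11 = $33
Cost of bottles:
6 x $17 = $102
Add both:
$33 + $102 = $135

$135


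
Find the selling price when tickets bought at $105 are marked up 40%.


Calculate the markup amount:
40% of $105 = $42
Add to cost:
$105 + $42 = $147

$147


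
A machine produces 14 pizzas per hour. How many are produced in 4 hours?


Production rate: 14 pizzas per hour
Time: 4 hours
Total: 14 x 4 = 56 pizzas

56 pizzas


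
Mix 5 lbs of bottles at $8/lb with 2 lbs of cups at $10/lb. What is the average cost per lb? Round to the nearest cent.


Cost of bottles:
5 x $8 = $40
Cost of cups:
2 x $10 = $20
Total cost: $40 + $20 = $60
Total weight: 7 lbs
Average: $60 / 7 = $8.5714... ≈ $8.57/lb

$8.57/lb


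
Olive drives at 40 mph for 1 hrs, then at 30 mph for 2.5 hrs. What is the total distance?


Leg 1 distance:
40 x 1 = 40 miles
Leg 2 distance:
30 x 2.5 = 75 miles
Total distance:
40 + 75 = 115 miles

115 miles


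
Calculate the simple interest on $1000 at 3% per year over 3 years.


Use the formula I = P x R x T / 100
P x R x T = 1000 x 3 x 3 = 9000
I = 9000 / 100 = $90

$90


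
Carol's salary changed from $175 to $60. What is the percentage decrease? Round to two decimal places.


Find the absolute change:
|60 - 175| = 115
Divide by original and multiply by 100:
115 / 175 x 100 = 65.7142...% ≈ 65.71%

65.71%


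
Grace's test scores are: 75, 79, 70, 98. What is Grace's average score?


Add the scores:
75 + 79 + 70 + 98 = 322
Divide by the number of tests:
322 / 4 = 80.5

80.5


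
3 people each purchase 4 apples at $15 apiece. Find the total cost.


Cost per person:
4 x $15 = $60
Group total:
3 x $60 = $180

$180


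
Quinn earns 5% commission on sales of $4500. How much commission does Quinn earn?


Convert rate to decimal:
5% = 0.05
Multiply by sales:
$4500 x 0.05 = $225

$225


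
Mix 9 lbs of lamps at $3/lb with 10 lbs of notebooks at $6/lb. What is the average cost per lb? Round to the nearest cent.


Cost of lamps:
9 x $3 = $27
Cost of notebooks:
10 x $6 = $60
Total cost: $27 + $60 = $87
Total weight: 19 lbs
Average: $87 / 19 = $4.5789... ≈ $4.58/lb

$4.58/lb


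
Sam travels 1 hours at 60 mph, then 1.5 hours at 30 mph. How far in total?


Leg 1 distance:
60 x 1 = 60 miles
Leg 2 distance:
30 x 1.5 = 45 miles
Total distance:
60 + 45 = 105 miles

105 miles


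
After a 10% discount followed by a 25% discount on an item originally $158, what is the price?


First discount:
10% of $158 = $15.80
Price after first discount:
$158 - $15.80 = $142.20
Second discount:
25% of $142.20 = $35.55
Final price:
$142.20 - $35.55 = $106.65

$106.65


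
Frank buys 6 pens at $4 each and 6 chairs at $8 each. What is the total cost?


Cost of pens:
6 x $4 = $24
Cost of chairs:
6 x $8 = $48
Add both:
$24 + $48 = $72

$72


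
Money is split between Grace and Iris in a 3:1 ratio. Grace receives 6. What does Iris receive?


Find the multiplier:
6 / 3 = 2
Apply to Iris's share:
1 x 2 = 2

2


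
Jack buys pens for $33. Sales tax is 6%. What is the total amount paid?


Calculate the tax:
6% of $33 = $1.98
Add tax to price:
$33 + $1.98 = $34.98

$34.98


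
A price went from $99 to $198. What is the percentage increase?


Find the absolute change:
|198 - 99| = 99
Divide by original and multiply by 100:
99 / 99 x 100 = 100%

100%


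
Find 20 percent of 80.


Convert percentage to decimal:
20% = 0.2
Multiply:
80 x 0.2 = 16

16


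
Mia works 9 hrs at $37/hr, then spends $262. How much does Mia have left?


Calculate earnings:
9 x $37 = $333
Subtract spending:
$333 - $262 = $71

$71


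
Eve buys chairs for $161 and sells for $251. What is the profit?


Selling price = $251
Cost price = $161
Profit = selling price - cost price:
Profit = $251 - $161 = $90

$90


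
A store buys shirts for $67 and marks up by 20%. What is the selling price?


Calculate the markup amount:
20% of $67 = $13.40
Add to cost:
$67 + $13.40 = $80.40

$80.40


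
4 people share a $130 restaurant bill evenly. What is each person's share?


Total bill: $130
Number of people: 4
Each pays: $130 / 4 = $32.50

$32.50


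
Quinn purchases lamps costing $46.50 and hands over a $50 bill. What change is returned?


Start with the amount paid:
$50
Subtract the price:
$50 - $46.50 = $3.50

$3.50


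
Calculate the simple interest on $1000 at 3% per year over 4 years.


Use the formula I = P x R x T / 100
P x R x T = 1000 x 3 x 4 = 12000
I = 12000 / 100 = $120

$120


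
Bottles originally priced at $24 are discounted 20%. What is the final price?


Calculate the discount amount:
20% of $24 = $4.80
Subtract from original:
$24 - $4.80 = $19.20

$19.20


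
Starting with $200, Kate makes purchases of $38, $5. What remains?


Add up expenses:
$38 + $5 = $43
Subtract from budget:
$200 - $43 = $157

$157


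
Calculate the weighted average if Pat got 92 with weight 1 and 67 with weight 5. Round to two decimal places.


Weighted sum:
1 x 92 + 5 x 67 = 427
Total weight:
1 + 5 = 6
Weighted average:
427 / 6 = 71.1666... ≈ 71.17

71.17
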